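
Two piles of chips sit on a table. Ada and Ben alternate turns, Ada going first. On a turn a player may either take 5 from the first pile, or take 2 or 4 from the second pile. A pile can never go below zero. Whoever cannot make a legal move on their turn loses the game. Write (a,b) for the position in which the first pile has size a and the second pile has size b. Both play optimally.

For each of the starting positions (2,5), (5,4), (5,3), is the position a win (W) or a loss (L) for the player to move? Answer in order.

(2,5): W, (5,4): W, (5,3): L

Compute win/loss labels from the base case upward. A position with no move is L. Any other position is W if it can reach an L in one move, else L.
No move ever increases a pile, so every position that can arise here has a ≤ 5 and b ≤ 5; it is enough to label the cells with 0 ≤ a ≤ 5 and 0 ≤ b ≤ 5.
Every move lowers a or b (never raises either), so fill the grid row by row in increasing a, and left to right within a row: each cell's successors are then already labelled.
      b=0  b=1  b=2  b=3  b=4  b=5
a=0:    L    L    W    W    W    W
a=1:    L    L    W    W    W    W
a=2:    L    L    W    W    W    W
a=3:    L    L    W    W    W    W
a=4:    L    L    W    W    W    W
a=5:    W    W    L    L    W    W
Cells with no legal move (terminal, hence L): (0,0), (0,1), (1,0), (1,1), (2,0), (2,1), (3,0), (3,1), (4,0), (4,1).
The remaining L cells, each justified by listing all of its moves:
(5,2): →(0,2)(W), (5,0)(W) — all W, so L
(5,3): →(0,3)(W), (5,1)(W) — all W, so L
Every other cell has at least one move into one of the L cells above, so it is W.
(2,5): the move to (2,1) reaches an L cell, so W
(5,4): the move to (5,2) reaches an L cell, so W
(5,3): one of the L cells justified above, so L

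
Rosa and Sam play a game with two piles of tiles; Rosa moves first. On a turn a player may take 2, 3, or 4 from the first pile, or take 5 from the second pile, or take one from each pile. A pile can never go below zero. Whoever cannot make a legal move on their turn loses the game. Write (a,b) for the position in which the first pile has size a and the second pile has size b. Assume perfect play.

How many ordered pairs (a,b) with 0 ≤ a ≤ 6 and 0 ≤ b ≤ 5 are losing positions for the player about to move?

Label each position W (a win for the player to move) or L (a loss). A position with no legal move is L; any other position is W exactly when some move reaches an L, and L when every move reaches a W.
Every move lowers a or b (never raises either), so fill the grid row by row in increasing a, and left to right within a row: each cell's successors are then already labelled.
      b=0  b=1  b=2  b=3  b=4  b=5
a=0:    L    L    L    L    L    W
a=1:    L    W    W    W    W    W
a=2:    W    W    W    W    W    L
a=3:    W    W    W    W    W    L
a=4:    W    W    W    W    W    W
a=5:    W    L    L    L    L    W
a=6:    L    L    W    W    W    W
Cells with no legal move (terminal, hence L): (0,0), (0,1), (0,2), (0,3), (0,4), (1,0).
The remaining L cells, each justified by listing all of its moves:
(2,5): moves to (0,5)(W), (2,0)(W), (1,4)(W); every one is W ⇒ L
(3,5): moves to (1,5)(W), (0,5)(W), (3,0)(W), (2,4)(W); every one is W ⇒ L
(5,1): moves to (3,1)(W), (2,1)(W), (1,1)(W), (4,0)(W); every one is W ⇒ L
(5,2): moves to (3,2)(W), (2,2)(W), (1,2)(W), (4,1)(W); every one is W ⇒ L
(5,3): moves to (3,3)(W), (2,3)(W), (1,3)(W), (4,2)(W); every one is W ⇒ L
(5,4): moves to (3,4)(W), (2,4)(W), (1,4)(W), (4,3)(W); every one is W ⇒ L
(6,0): moves to (4,0)(W), (3,0)(W), (2,0)(W); every one is W ⇒ L
(6,1): moves to (4,1)(W), (3,1)(W), (2,1)(W), (5,0)(W); every one is W ⇒ L
Every other cell has at least one move into one of the L cells above, so it is W.
L cells per row: a=0: 5, a=1: 1, a=2: 1, a=3: 1, a=4: 0, a=5: 4, a=6: 2; total 14.

14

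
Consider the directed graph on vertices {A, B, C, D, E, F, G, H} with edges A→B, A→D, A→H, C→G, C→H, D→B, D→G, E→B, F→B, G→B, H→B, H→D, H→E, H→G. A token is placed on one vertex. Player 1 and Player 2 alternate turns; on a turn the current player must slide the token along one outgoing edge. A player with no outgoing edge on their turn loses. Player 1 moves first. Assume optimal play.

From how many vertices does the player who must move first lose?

Use the standard recursion: the mover loses at a terminal position; elsewhere, the mover wins exactly when some move hands the opponent an L position.
Every edge goes from a vertex to one that appears earlier in the order B, G, D, E, H, A, C, F, so processing vertices in that order labels each vertex after all of its successors.
B: no outgoing edge → L
G: W (go to B, an L position)
D: W (go to B, an L position)
E: W (go to B, an L position)
H: W (go to B, an L position)
A: W (go to B, an L position)
C: L (options H(W), G(W) are all W)
F: W (go to B, an L position)
The L vertices are B, C; that is 2 in all.

2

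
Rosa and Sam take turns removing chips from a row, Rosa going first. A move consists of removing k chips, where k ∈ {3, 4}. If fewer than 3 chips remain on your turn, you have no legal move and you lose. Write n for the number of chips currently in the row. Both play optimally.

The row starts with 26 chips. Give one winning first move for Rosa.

Build the W/L table. Terminal = L. A non-terminal position is W if it has a move to some L; otherwise it is L.
n=0: no move → L
n=1: no move → L
n=2: no move → L
n=3: can move to 0, which is L ⇒ W
n=4: can move to 1, which is L ⇒ W
n=5: can move to 2, which is L ⇒ W
n=6: can move to 2, which is L ⇒ W
n=7: moves to 4(W), 3(W); every one is W ⇒ L
n=8: moves to 5(W), 4(W); every one is W ⇒ L
n=9: moves to 6(W), 5(W); every one is W ⇒ L
n=10: can move to 7, which is L ⇒ W
n=11: can move to 8, which is L ⇒ W
n=12: can move to 9, which is L ⇒ W
n=13: can move to 9, which is L ⇒ W
n=14: moves to 11(W), 10(W); every one is W ⇒ L
n=15: moves to 12(W), 11(W); every one is W ⇒ L
n=16: moves to 13(W), 12(W); every one is W ⇒ L
n=17: can move to 14, which is L ⇒ W
n=18: can move to 15, which is L ⇒ W
n=19: can move to 16, which is L ⇒ W
n=20: can move to 16, which is L ⇒ W
n=21: moves to 18(W), 17(W); every one is W ⇒ L
n=22: moves to 19(W), 18(W); every one is W ⇒ L
n=23: moves to 20(W), 19(W); every one is W ⇒ L
n=24: can move to 21, which is L ⇒ W
n=25: can move to 22, which is L ⇒ W
n=26: can move to 23, which is L ⇒ W
From 26, the L positions reachable in one move are: 23, 22. Any move reaching one of these is winning.

Remove 3, leaving 23.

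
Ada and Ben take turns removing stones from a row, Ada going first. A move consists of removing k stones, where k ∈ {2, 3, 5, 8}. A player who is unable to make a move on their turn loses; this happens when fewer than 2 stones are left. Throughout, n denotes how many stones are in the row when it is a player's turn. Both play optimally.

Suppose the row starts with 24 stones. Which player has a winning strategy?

Ben wins.

Build the W/L table. Terminal = L. A non-terminal position is W if it has a move to some L; otherwise it is L.
n=0: no move → L
n=1: no move → L
n=2: W (go to 0, an L position)
n=3: W (go to 1, an L position)
n=4: W (go to 1, an L position)
n=5: W (go to 0, an L position)
n=6: W (go to 1, an L position)
n=7: L (options 5(W), 4(W), 2(W) are all W)
n=8: W (go to 0, an L position)
n=9: W (go to 7, an L position)
n=10: W (go to 7, an L position)
n=11: L (options 9(W), 8(W), 6(W), 3(W) are all W)
n=12: W (go to 7, an L position)
n=13: W (go to 11, an L position)
n=14: W (go to 11, an L position)
n=15: W (go to 7, an L position)
n=16: W (go to 11, an L position)
n=17: L (options 15(W), 14(W), 12(W), 9(W) are all W)
n=18: L (options 16(W), 15(W), 13(W), 10(W) are all W)
n=19: W (go to 17, an L position)
n=20: W (go to 18, an L position)
n=21: W (go to 18, an L position)
n=22: W (go to 17, an L position)
n=23: W (go to 18, an L position)
n=24: L (options 22(W), 21(W), 19(W), 16(W) are all W)
Every move from 24 reaches a W position, so the mover loses.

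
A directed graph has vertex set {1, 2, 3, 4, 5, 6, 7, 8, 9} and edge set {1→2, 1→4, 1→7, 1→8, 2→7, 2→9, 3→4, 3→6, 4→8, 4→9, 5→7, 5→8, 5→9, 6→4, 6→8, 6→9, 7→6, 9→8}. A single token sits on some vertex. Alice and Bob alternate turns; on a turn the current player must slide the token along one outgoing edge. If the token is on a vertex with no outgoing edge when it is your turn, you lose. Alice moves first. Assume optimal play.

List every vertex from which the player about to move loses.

3, 7, 8

Label each position W (a win for the player to move) or L (a loss). A position with no legal move is L; any other position is W exactly when some move reaches an L, and L when every move reaches a W.
Every edge goes from a vertex to one that appears earlier in the order 8, 9, 4, 6, 7, 2, 3, 1, 5, so processing vertices in that order labels each vertex after all of its successors.
8: no outgoing edge → L
9: W (go to 8, an L position)
4: W (go to 8, an L position)
6: W (go to 8, an L position)
7: L (sole option 6(W) is W)
2: W (go to 7, an L position)
3: L (options 6(W), 4(W) are all W)
1: W (go to 7, an L position)
5: W (go to 7, an L position)
The losing starting vertices are exactly the entries labelled L in this table (3 of them).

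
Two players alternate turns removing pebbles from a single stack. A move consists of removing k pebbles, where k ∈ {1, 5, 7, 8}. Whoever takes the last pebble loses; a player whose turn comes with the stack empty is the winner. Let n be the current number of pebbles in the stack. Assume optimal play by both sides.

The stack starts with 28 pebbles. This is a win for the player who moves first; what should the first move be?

Remove 8, leaving 20.

Work bottom-up. With no move the player to move wins. Otherwise the position is W if at least one move leads to an L position for the opponent, and L if every move leads to a W.
n=0: no move; the opponent has just taken the last pebble and therefore loses → W
n=1: L (sole option 0(W) is W)
n=2: W (go to 1, an L position)
n=3: L (sole option 2(W) is W)
n=4: W (go to 3, an L position)
n=5: L (options 4(W), 0(W) are all W)
n=6: W (go to 5, an L position)
n=7: L (options 6(W), 2(W), 0(W) are all W)
n=8: W (go to 7, an L position)
n=9: W (go to 1, an L position)
n=10: W (go to 5, an L position)
n=11: W (go to 3, an L position)
n=12: W (go to 7, an L position)
n=13: W (go to 5, an L position)
n=14: W (go to 7, an L position)
n=15: W (go to 7, an L position)
n=16: L (options 15(W), 11(W), 9(W), 8(W) are all W)
n=17: W (go to 16, an L position)
n=18: L (options 17(W), 13(W), 11(W), 10(W) are all W)
n=19: W (go to 18, an L position)
n=20: L (options 19(W), 15(W), 13(W), 12(W) are all W)
n=21: W (go to 20, an L position)
n=22: L (options 21(W), 17(W), 15(W), 14(W) are all W)
n=23: W (go to 22, an L position)
n=24: W (go to 16, an L position)
n=25: W (go to 20, an L position)
n=26: W (go to 18, an L position)
n=27: W (go to 22, an L position)
n=28: W (go to 20, an L position)
From 28, the L positions reachable in one move are: 20.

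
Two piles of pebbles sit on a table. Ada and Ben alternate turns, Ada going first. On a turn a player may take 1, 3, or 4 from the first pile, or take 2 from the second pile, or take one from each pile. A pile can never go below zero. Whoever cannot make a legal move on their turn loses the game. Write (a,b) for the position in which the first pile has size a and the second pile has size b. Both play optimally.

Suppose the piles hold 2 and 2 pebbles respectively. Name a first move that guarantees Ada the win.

Move to (2,0).

Classify positions by backward induction: terminal positions (no move available) are L. From any other position, the mover wins iff some move reaches an L.
No move ever increases a pile, so every position that can arise here has a ≤ 2 and b ≤ 2; it is enough to label the cells with 0 ≤ a ≤ 2 and 0 ≤ b ≤ 2.
Every move lowers a or b (never raises either), so fill the grid row by row in increasing a, and left to right within a row: each cell's successors are then already labelled.
      b=0  b=1  b=2
a=0:    L    L    W
a=1:    W    W    W
a=2:    L    L    W
Cells with no legal move (terminal, hence L): (0,0), (0,1).
The remaining L cells, each justified by listing all of its moves:
(2,0): the only move is to (1,0)(W), a W ⇒ L
(2,1): moves to (1,1)(W), (1,0)(W); every one is W ⇒ L
Every other cell has at least one move into one of the L cells above, so it is W.
From (2,2), the L positions reachable in one move are: (2,0).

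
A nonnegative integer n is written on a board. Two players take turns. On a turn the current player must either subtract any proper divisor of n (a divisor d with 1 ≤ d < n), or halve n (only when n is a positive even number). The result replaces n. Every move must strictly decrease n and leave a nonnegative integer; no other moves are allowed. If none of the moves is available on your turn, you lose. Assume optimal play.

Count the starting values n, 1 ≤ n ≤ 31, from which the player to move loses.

Use the standard recursion: the mover loses at a terminal position; elsewhere, the mover wins exactly when some move hands the opponent an L position.
n=0: no move → L
n=1: no move → L
n=2: can move to 1, which is L ⇒ W
n=3: the only move is to 2(W), a W ⇒ L
n=4: can move to 3, which is L ⇒ W
n=5: the only move is to 4(W), a W ⇒ L
n=6: can move to 3, which is L ⇒ W
n=7: the only move is to 6(W), a W ⇒ L
n=8: can move to 7, which is L ⇒ W
n=9: moves to 6(W), 8(W); every one is W ⇒ L
n=10: can move to 5, which is L ⇒ W
n=11: the only move is to 10(W), a W ⇒ L
n=12: can move to 9, which is L ⇒ W
n=13: the only move is to 12(W), a W ⇒ L
n=14: can move to 7, which is L ⇒ W
n=15: moves to 10(W), 12(W), 14(W); every one is W ⇒ L
n=16: can move to 15, which is L ⇒ W
n=17: the only move is to 16(W), a W ⇒ L
n=18: can move to 9, which is L ⇒ W
n=19: the only move is to 18(W), a W ⇒ L
n=20: can move to 15, which is L ⇒ W
n=21: moves to 14(W), 18(W), 20(W); every one is W ⇒ L
n=22: can move to 11, which is L ⇒ W
n=23: the only move is to 22(W), a W ⇒ L
n=24: can move to 21, which is L ⇒ W
n=25: moves to 20(W), 24(W); every one is W ⇒ L
n=26: can move to 13, which is L ⇒ W
n=27: moves to 18(W), 24(W), 26(W); every one is W ⇒ L
n=28: can move to 21, which is L ⇒ W
n=29: the only move is to 28(W), a W ⇒ L
n=30: can move to 15, which is L ⇒ W
n=31: the only move is to 30(W), a W ⇒ L
L entries with 1 ≤ n ≤ 31 (n=0 is outside the asked range and is not counted): n = 1, 3, 5, 7, 9, 11, 13, 15, 17, 19, 21, 23, 25, 27, 29, 31; that makes 16.

16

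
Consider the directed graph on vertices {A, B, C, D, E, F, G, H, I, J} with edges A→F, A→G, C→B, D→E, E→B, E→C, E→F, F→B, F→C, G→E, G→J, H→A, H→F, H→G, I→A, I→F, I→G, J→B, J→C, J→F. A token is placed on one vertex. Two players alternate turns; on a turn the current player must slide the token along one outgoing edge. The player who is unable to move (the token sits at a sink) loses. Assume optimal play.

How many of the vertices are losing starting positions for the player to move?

Use the standard recursion: the mover loses at a terminal position; elsewhere, the mover wins exactly when some move hands the opponent an L position.
Every edge goes from a vertex to one that appears earlier in the order B, C, F, E, J, G, A, I, H, D, so processing vertices in that order labels each vertex after all of its successors.
B: no outgoing edge → L
C: →B(L), so W
F: →B(L), so W
E: →B(L), so W
J: →B(L), so W
G: →J(W), E(W) — all W, so L
A: →G(L), so W
I: →G(L), so W
H: →G(L), so W
D: →E(W) only, which is W, so L
The L vertices are B, D, G; that is 3 in all.

3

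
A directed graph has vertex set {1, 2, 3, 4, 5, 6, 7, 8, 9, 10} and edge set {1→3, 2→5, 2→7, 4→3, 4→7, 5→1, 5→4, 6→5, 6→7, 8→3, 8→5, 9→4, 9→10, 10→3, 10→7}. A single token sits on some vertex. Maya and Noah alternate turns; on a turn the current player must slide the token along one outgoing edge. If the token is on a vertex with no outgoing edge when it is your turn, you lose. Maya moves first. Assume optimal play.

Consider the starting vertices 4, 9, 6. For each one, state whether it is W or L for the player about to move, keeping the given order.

4: W, 9: L, 6: W

Build the W/L table. Terminal = L. A non-terminal position is W if it has a move to some L; otherwise it is L.
Every edge goes from a vertex to one that appears earlier in the order 7, 3, 4, 10, 9, 1, 5, 8, 6, 2, so processing vertices in that order labels each vertex after all of its successors.
7: no outgoing edge → L
3: no outgoing edge → L
4: reaches L-position 3 → W
10: reaches L-position 3 → W
9: only reaches 10(W), 4(W), all W → L
1: reaches L-position 3 → W
5: only reaches 1(W), 4(W), all W → L
8: reaches L-position 5 → W
6: reaches L-position 5 → W
2: reaches L-position 5 → W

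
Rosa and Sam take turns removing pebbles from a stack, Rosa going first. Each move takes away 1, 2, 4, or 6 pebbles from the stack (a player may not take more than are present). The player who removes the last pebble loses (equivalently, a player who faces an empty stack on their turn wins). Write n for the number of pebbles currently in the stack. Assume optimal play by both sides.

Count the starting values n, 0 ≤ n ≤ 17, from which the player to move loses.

5

Label each position W (a win for the player to move) or L (a loss). A position with no legal move is W; any other position is W exactly when some move reaches an L, and L when every move reaches a W.
n=0: no move; the opponent has just taken the last pebble and therefore loses → W
n=1: →0(W) only, which is W, so L
n=2: →1(L), so W
n=3: →1(L), so W
n=4: →3(W), 2(W), 0(W) — all W, so L
n=5: →4(L), so W
n=6: →4(L), so W
n=7: →1(L), so W
n=8: →4(L), so W
n=9: →8(W), 7(W), 5(W), 3(W) — all W, so L
n=10: →9(L), so W
n=11: →9(L), so W
n=12: →11(W), 10(W), 8(W), 6(W) — all W, so L
n=13: →12(L), so W
n=14: →12(L), so W
n=15: →9(L), so W
n=16: →12(L), so W
n=17: →16(W), 15(W), 13(W), 11(W) — all W, so L
L entries with 0 ≤ n ≤ 17: n = 1, 4, 9, 12, 17; that makes 5.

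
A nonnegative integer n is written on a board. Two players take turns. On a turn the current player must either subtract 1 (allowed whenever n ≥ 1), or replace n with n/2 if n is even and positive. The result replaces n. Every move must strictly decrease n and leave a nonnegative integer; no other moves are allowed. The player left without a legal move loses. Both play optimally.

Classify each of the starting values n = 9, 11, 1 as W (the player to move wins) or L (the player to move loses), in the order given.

Build the W/L table. Terminal = L. A non-terminal position is W if it has a move to some L; otherwise it is L.
n=0: no move → L
n=1: reaches L-position 0 → W
n=2: only reaches 1(W), which is W → L
n=3: reaches L-position 2 → W
n=4: reaches L-position 2 → W
n=5: only reaches 4(W), which is W → L
n=6: reaches L-position 5 → W
n=7: only reaches 6(W), which is W → L
n=8: reaches L-position 7 → W
n=9: only reaches 8(W), which is W → L
n=10: reaches L-position 5 → W
n=11: only reaches 10(W), which is W → L

9: L, 11: L, 1: W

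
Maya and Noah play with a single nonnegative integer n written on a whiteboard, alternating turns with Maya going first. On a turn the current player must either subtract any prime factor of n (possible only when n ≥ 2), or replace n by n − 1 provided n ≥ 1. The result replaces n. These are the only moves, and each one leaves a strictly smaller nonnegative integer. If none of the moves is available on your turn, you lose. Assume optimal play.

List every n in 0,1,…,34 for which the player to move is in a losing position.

0, 4, 8, 12, 16, 20, 24, 28, 32

Use the standard recursion: the mover loses at a terminal position; elsewhere, the mover wins exactly when some move hands the opponent an L position.
n=0: no move → L
n=1: can move to 0, which is L ⇒ W
n=2: can move to 0, which is L ⇒ W
n=3: can move to 0, which is L ⇒ W
n=4: moves to 2(W), 3(W); every one is W ⇒ L
n=5: can move to 0, which is L ⇒ W
n=6: can move to 4, which is L ⇒ W
n=7: can move to 0, which is L ⇒ W
n=8: moves to 6(W), 7(W); every one is W ⇒ L
n=9: can move to 8, which is L ⇒ W
n=10: can move to 8, which is L ⇒ W
n=11: can move to 0, which is L ⇒ W
n=12: moves to 9(W), 10(W), 11(W); every one is W ⇒ L
n=13: can move to 0, which is L ⇒ W
n=14: can move to 12, which is L ⇒ W
n=15: can move to 12, which is L ⇒ W
n=16: moves to 14(W), 15(W); every one is W ⇒ L
n=17: can move to 0, which is L ⇒ W
n=18: can move to 16, which is L ⇒ W
n=19: can move to 0, which is L ⇒ W
n=20: moves to 15(W), 18(W), 19(W); every one is W ⇒ L
n=21: can move to 20, which is L ⇒ W
n=22: can move to 20, which is L ⇒ W
n=23: can move to 0, which is L ⇒ W
n=24: moves to 21(W), 22(W), 23(W); every one is W ⇒ L
n=25: can move to 20, which is L ⇒ W
n=26: can move to 24, which is L ⇒ W
n=27: can move to 24, which is L ⇒ W
n=28: moves to 21(W), 26(W), 27(W); every one is W ⇒ L
n=29: can move to 0, which is L ⇒ W
n=30: can move to 28, which is L ⇒ W
n=31: can move to 0, which is L ⇒ W
n=32: moves to 30(W), 31(W); every one is W ⇒ L
n=33: can move to 32, which is L ⇒ W
n=34: can move to 32, which is L ⇒ W
Reading off the rows marked L gives the requested list; there are 9 such values of n.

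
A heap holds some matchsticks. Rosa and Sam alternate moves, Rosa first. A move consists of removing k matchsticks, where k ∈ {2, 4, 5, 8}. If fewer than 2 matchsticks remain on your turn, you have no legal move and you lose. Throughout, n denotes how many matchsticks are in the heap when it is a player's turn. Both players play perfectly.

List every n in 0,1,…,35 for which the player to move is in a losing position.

Use the standard recursion: the mover loses at a terminal position; elsewhere, the mover wins exactly when some move hands the opponent an L position.
n=0: no move → L
n=1: no move → L
n=2: W (go to 0, an L position)
n=3: W (go to 1, an L position)
n=4: W (go to 0, an L position)
n=5: W (go to 1, an L position)
n=6: W (go to 1, an L position)
n=7: L (options 5(W), 3(W), 2(W) are all W)
n=8: W (go to 0, an L position)
n=9: W (go to 7, an L position)
n=10: L (options 8(W), 6(W), 5(W), 2(W) are all W)
n=11: W (go to 7, an L position)
n=12: W (go to 10, an L position)
n=13: L (options 11(W), 9(W), 8(W), 5(W) are all W)
n=14: W (go to 10, an L position)
n=15: W (go to 13, an L position)
n=16: L (options 14(W), 12(W), 11(W), 8(W) are all W)
n=17: W (go to 13, an L position)
n=18: W (go to 16, an L position)
n=19: L (options 17(W), 15(W), 14(W), 11(W) are all W)
n=20: W (go to 16, an L position)
n=21: W (go to 19, an L position)
n=22: L (options 20(W), 18(W), 17(W), 14(W) are all W)
n=23: W (go to 19, an L position)
n=24: W (go to 22, an L position)
n=25: L (options 23(W), 21(W), 20(W), 17(W) are all W)
n=26: W (go to 22, an L position)
n=27: W (go to 25, an L position)
n=28: L (options 26(W), 24(W), 23(W), 20(W) are all W)
n=29: W (go to 25, an L position)
n=30: W (go to 28, an L position)
n=31: L (options 29(W), 27(W), 26(W), 23(W) are all W)
n=32: W (go to 28, an L position)
n=33: W (go to 31, an L position)
n=34: L (options 32(W), 30(W), 29(W), 26(W) are all W)
n=35: W (go to 31, an L position)
The losing starting values of n are exactly the entries labelled L in this table (12 of them).

0, 1, 7, 10, 13, 16, 19, 22, 25, 28, 31, 34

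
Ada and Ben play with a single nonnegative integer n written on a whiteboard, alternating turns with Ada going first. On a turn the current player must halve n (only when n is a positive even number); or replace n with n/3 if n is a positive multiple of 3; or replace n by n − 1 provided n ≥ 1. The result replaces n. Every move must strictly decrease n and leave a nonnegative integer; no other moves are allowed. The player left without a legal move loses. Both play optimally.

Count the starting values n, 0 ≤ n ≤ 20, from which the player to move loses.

Positions with no move are L. A position that does have a move is losing for the player to move precisely when every available move leads to a winning position for the opponent. Fill in the labels:
n=0: no move → L
n=1: →0(L), so W
n=2: →1(W) only, which is W, so L
n=3: →2(L), so W
n=4: →2(L), so W
n=5: →4(W) only, which is W, so L
n=6: →2(L), so W
n=7: →6(W) only, which is W, so L
n=8: →7(L), so W
n=9: →3(W), 8(W) — all W, so L
n=10: →5(L), so W
n=11: →10(W) only, which is W, so L
n=12: →11(L), so W
n=13: →12(W) only, which is W, so L
n=14: →7(L), so W
n=15: →5(L), so W
n=16: →8(W), 15(W) — all W, so L
n=17: →16(L), so W
n=18: →9(L), so W
n=19: →18(W) only, which is W, so L
n=20: →19(L), so W
L entries with 0 ≤ n ≤ 20: n = 0, 2, 5, 7, 9, 11, 13, 16, 19; that makes 9.

9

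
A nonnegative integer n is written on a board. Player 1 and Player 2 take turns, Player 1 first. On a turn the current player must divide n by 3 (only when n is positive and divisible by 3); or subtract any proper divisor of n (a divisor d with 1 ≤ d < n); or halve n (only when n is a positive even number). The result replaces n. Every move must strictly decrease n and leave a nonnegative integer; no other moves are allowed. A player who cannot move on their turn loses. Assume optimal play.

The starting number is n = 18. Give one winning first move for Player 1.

Build the W/L table. Terminal = L. A non-terminal position is W if it has a move to some L; otherwise it is L.
n=0: no move → L
n=1: no move → L
n=2: reaches L-position 1 → W
n=3: reaches L-position 1 → W
n=4: only reaches 2(W), 3(W), all W → L
n=5: reaches L-position 4 → W
n=6: reaches L-position 4 → W
n=7: only reaches 6(W), which is W → L
n=8: reaches L-position 4 → W
n=9: only reaches 3(W), 6(W), 8(W), all W → L
n=10: reaches L-position 9 → W
n=11: only reaches 10(W), which is W → L
n=12: reaches L-position 4 → W
n=13: only reaches 12(W), which is W → L
n=14: reaches L-position 7 → W
n=15: only reaches 5(W), 10(W), 12(W), 14(W), all W → L
n=16: reaches L-position 15 → W
n=17: only reaches 16(W), which is W → L
n=18: reaches L-position 9 → W
From 18, the L positions reachable in one move are: 9, 15, 17. Any move reaching one of these is winning.

Move to 9.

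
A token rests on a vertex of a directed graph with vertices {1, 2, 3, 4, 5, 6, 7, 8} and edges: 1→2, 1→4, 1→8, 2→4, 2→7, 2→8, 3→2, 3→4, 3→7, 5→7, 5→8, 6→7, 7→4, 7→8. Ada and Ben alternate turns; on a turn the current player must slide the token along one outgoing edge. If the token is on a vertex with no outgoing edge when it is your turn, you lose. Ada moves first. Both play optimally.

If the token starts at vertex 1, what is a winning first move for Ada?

Compute win/loss labels from the base case upward. A position with no move is L. Any other position is W if it can reach an L in one move, else L.
Every edge goes from a vertex to one that appears earlier in the order 4, 8, 7, 2, 6, 3, 5, 1, so processing vertices in that order labels each vertex after all of its successors.
4: no outgoing edge → L
8: no outgoing edge → L
7: reaches L-position 8 → W
2: reaches L-position 8 → W
6: only reaches 7(W), which is W → L
3: reaches L-position 4 → W
5: reaches L-position 8 → W
1: reaches L-position 8 → W
From 1, the L positions reachable in one move are: 8, 4. Any move reaching one of these is winning.

Move to 8.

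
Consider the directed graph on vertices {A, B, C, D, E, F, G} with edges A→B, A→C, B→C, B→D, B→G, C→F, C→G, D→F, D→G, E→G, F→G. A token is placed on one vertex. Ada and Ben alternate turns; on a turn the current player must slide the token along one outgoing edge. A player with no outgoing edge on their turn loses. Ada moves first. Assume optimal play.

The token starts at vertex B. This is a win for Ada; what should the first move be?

Move to G.

Build the W/L table. Terminal = L. A non-terminal position is W if it has a move to some L; otherwise it is L.
Every edge goes from a vertex to one that appears earlier in the order G, F, D, C, B, A, E, so processing vertices in that order labels each vertex after all of its successors.
G: no outgoing edge → L
F: W (go to G, an L position)
D: W (go to G, an L position)
C: W (go to G, an L position)
B: W (go to G, an L position)
A: L (options B(W), C(W) are all W)
E: W (go to G, an L position)
From B, the L positions reachable in one move are: G.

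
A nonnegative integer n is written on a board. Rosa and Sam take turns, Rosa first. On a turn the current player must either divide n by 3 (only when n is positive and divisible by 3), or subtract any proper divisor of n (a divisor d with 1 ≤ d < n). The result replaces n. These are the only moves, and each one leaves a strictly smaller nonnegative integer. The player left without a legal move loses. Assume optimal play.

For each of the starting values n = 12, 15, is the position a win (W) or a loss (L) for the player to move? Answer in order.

Positions with no move are L. A position that does have a move is losing for the player to move precisely when every available move leads to a winning position for the opponent. Fill in the labels:
n=0: no move → L
n=1: no move → L
n=2: can move to 1, which is L ⇒ W
n=3: can move to 1, which is L ⇒ W
n=4: moves to 2(W), 3(W); every one is W ⇒ L
n=5: can move to 4, which is L ⇒ W
n=6: can move to 4, which is L ⇒ W
n=7: the only move is to 6(W), a W ⇒ L
n=8: can move to 4, which is L ⇒ W
n=9: moves to 3(W), 6(W), 8(W); every one is W ⇒ L
n=10: can move to 9, which is L ⇒ W
n=11: the only move is to 10(W), a W ⇒ L
n=12: can move to 4, which is L ⇒ W
n=13: the only move is to 12(W), a W ⇒ L
n=14: can move to 7, which is L ⇒ W
n=15: moves to 5(W), 10(W), 12(W), 14(W); every one is W ⇒ L

12: W, 15: L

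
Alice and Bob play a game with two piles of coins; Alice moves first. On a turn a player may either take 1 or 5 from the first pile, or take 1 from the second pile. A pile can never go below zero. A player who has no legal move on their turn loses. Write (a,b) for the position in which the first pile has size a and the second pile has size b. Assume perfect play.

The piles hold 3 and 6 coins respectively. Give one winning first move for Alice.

Move to (2,6).

Label each position W (a win for the player to move) or L (a loss). A position with no legal move is L; any other position is W exactly when some move reaches an L, and L when every move reaches a W.
No move ever increases a pile, so every position that can arise here has a ≤ 3 and b ≤ 6; it is enough to label the cells with 0 ≤ a ≤ 3 and 0 ≤ b ≤ 6.
Every move lowers a or b (never raises either), so fill the grid row by row in increasing a, and left to right within a row: each cell's successors are then already labelled.
      b=0  b=1  b=2  b=3  b=4  b=5  b=6
a=0:    L    W    L    W    L    W    L
a=1:    W    L    W    L    W    L    W
a=2:    L    W    L    W    L    W    L
a=3:    W    L    W    L    W    L    W
Cells with no legal move (terminal, hence L): (0,0).
The remaining L cells, each justified by listing all of its moves:
(0,2): →(0,1)(W) only, which is W, so L
(0,4): →(0,3)(W) only, which is W, so L
(0,6): →(0,5)(W) only, which is W, so L
(1,1): →(0,1)(W), (1,0)(W) — all W, so L
(1,3): →(0,3)(W), (1,2)(W) — all W, so L
(1,5): →(0,5)(W), (1,4)(W) — all W, so L
(2,0): →(1,0)(W) only, which is W, so L
(2,2): →(1,2)(W), (2,1)(W) — all W, so L
(2,4): →(1,4)(W), (2,3)(W) — all W, so L
(2,6): →(1,6)(W), (2,5)(W) — all W, so L
(3,1): →(2,1)(W), (3,0)(W) — all W, so L
(3,3): →(2,3)(W), (3,2)(W) — all W, so L
(3,5): →(2,5)(W), (3,4)(W) — all W, so L
Every other cell has at least one move into one of the L cells above, so it is W.
From (3,6), the L positions reachable in one move are: (2,6), (3,5). Any move reaching one of these is winning.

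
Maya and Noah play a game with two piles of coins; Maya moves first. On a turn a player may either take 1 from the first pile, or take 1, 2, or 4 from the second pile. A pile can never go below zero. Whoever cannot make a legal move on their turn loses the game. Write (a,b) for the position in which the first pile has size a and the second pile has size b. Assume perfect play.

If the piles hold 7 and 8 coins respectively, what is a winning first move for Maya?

Compute win/loss labels from the base case upward. A position with no move is L. Any other position is W if it can reach an L in one move, else L.
No move ever increases a pile, so every position that can arise here has a ≤ 7 and b ≤ 8; it is enough to label the cells with 0 ≤ a ≤ 7 and 0 ≤ b ≤ 8.
Every move lowers a or b (never raises either), so fill the grid row by row in increasing a, and left to right within a row: each cell's successors are then already labelled.
      b=0  b=1  b=2  b=3  b=4  b=5  b=6  b=7  b=8
a=0:    L    W    W    L    W    W    L    W    W
a=1:    W    L    W    W    L    W    W    L    W
a=2:    L    W    W    L    W    W    L    W    W
a=3:    W    L    W    W    L    W    W    L    W
a=4:    L    W    W    L    W    W    L    W    W
a=5:    W    L    W    W    L    W    W    L    W
a=6:    L    W    W    L    W    W    L    W    W
a=7:    W    L    W    W    L    W    W    L    W
Cells with no legal move (terminal, hence L): (0,0).
The remaining L cells, each justified by listing all of its moves:
(0,3): moves to (0,2)(W), (0,1)(W); every one is W ⇒ L
(0,6): moves to (0,5)(W), (0,4)(W), (0,2)(W); every one is W ⇒ L
(1,1): moves to (0,1)(W), (1,0)(W); every one is W ⇒ L
(1,4): moves to (0,4)(W), (1,3)(W), (1,2)(W), (1,0)(W); every one is W ⇒ L
(1,7): moves to (0,7)(W), (1,6)(W), (1,5)(W), (1,3)(W); every one is W ⇒ L
(2,0): the only move is to (1,0)(W), a W ⇒ L
(2,3): moves to (1,3)(W), (2,2)(W), (2,1)(W); every one is W ⇒ L
(2,6): moves to (1,6)(W), (2,5)(W), (2,4)(W), (2,2)(W); every one is W ⇒ L
(3,1): moves to (2,1)(W), (3,0)(W); every one is W ⇒ L
(3,4): moves to (2,4)(W), (3,3)(W), (3,2)(W), (3,0)(W); every one is W ⇒ L
(3,7): moves to (2,7)(W), (3,6)(W), (3,5)(W), (3,3)(W); every one is W ⇒ L
(4,0): the only move is to (3,0)(W), a W ⇒ L
(4,3): moves to (3,3)(W), (4,2)(W), (4,1)(W); every one is W ⇒ L
(4,6): moves to (3,6)(W), (4,5)(W), (4,4)(W), (4,2)(W); every one is W ⇒ L
(5,1): moves to (4,1)(W), (5,0)(W); every one is W ⇒ L
(5,4): moves to (4,4)(W), (5,3)(W), (5,2)(W), (5,0)(W); every one is W ⇒ L
(5,7): moves to (4,7)(W), (5,6)(W), (5,5)(W), (5,3)(W); every one is W ⇒ L
(6,0): the only move is to (5,0)(W), a W ⇒ L
(6,3): moves to (5,3)(W), (6,2)(W), (6,1)(W); every one is W ⇒ L
(6,6): moves to (5,6)(W), (6,5)(W), (6,4)(W), (6,2)(W); every one is W ⇒ L
(7,1): moves to (6,1)(W), (7,0)(W); every one is W ⇒ L
(7,4): moves to (6,4)(W), (7,3)(W), (7,2)(W), (7,0)(W); every one is W ⇒ L
(7,7): moves to (6,7)(W), (7,6)(W), (7,5)(W), (7,3)(W); every one is W ⇒ L
Every other cell has at least one move into one of the L cells above, so it is W.
From (7,8), the L positions reachable in one move are: (7,7), (7,4). Any move reaching one of these is winning.

Move to (7,7).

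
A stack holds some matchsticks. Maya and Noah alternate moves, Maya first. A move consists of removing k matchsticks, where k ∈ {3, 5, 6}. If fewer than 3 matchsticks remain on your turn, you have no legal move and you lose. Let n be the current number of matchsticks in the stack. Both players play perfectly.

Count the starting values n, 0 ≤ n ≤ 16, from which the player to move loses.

Use the standard recursion: the mover loses at a terminal position; elsewhere, the mover wins exactly when some move hands the opponent an L position.
n=0: no move → L
n=1: no move → L
n=2: no move → L
n=3: reaches L-position 0 → W
n=4: reaches L-position 1 → W
n=5: reaches L-position 2 → W
n=6: reaches L-position 1 → W
n=7: reaches L-position 2 → W
n=8: reaches L-position 2 → W
n=9: only reaches 6(W), 4(W), 3(W), all W → L
n=10: only reaches 7(W), 5(W), 4(W), all W → L
n=11: only reaches 8(W), 6(W), 5(W), all W → L
n=12: reaches L-position 9 → W
n=13: reaches L-position 10 → W
n=14: reaches L-position 11 → W
n=15: reaches L-position 10 → W
n=16: reaches L-position 11 → W
L entries with 0 ≤ n ≤ 16: n = 0, 1, 2, 9, 10, 11; that makes 6.

6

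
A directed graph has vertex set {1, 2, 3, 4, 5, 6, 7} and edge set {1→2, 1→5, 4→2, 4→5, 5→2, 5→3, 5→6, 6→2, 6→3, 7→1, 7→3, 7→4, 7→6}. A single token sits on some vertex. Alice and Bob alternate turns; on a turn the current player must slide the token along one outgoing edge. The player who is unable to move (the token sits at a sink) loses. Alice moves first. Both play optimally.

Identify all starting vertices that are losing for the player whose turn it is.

2, 3

Use the standard recursion: the mover loses at a terminal position; elsewhere, the mover wins exactly when some move hands the opponent an L position.
Every edge goes from a vertex to one that appears earlier in the order 2, 3, 6, 5, 4, 1, 7, so processing vertices in that order labels each vertex after all of its successors.
2: no outgoing edge → L
3: no outgoing edge → L
6: can move to 3, which is L ⇒ W
5: can move to 3, which is L ⇒ W
4: can move to 2, which is L ⇒ W
1: can move to 2, which is L ⇒ W
7: can move to 3, which is L ⇒ W
The losing starting vertices are exactly the entries labelled L in this table (2 of them).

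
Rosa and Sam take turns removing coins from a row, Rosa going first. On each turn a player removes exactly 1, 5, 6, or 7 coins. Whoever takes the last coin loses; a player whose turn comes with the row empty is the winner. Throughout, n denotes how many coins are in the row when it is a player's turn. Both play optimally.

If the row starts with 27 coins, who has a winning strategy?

Positions with no move are W. A position that does have a move is losing for the player to move precisely when every available move leads to a winning position for the opponent. Fill in the labels:
n=0: no move; the opponent has just taken the last coin and therefore loses → W
n=1: only reaches 0(W), which is W → L
n=2: reaches L-position 1 → W
n=3: only reaches 2(W), which is W → L
n=4: reaches L-position 3 → W
n=5: only reaches 4(W), 0(W), all W → L
n=6: reaches L-position 5 → W
n=7: reaches L-position 1 → W
n=8: reaches L-position 3 → W
n=9: reaches L-position 3 → W
n=10: reaches L-position 5 → W
n=11: reaches L-position 5 → W
n=12: reaches L-position 5 → W
n=13: only reaches 12(W), 8(W), 7(W), 6(W), all W → L
n=14: reaches L-position 13 → W
n=15: only reaches 14(W), 10(W), 9(W), 8(W), all W → L
n=16: reaches L-position 15 → W
n=17: only reaches 16(W), 12(W), 11(W), 10(W), all W → L
n=18: reaches L-position 17 → W
n=19: reaches L-position 13 → W
n=20: reaches L-position 15 → W
n=21: reaches L-position 15 → W
n=22: reaches L-position 17 → W
n=23: reaches L-position 17 → W
n=24: reaches L-position 17 → W
n=25: only reaches 24(W), 20(W), 19(W), 18(W), all W → L
n=26: reaches L-position 25 → W
n=27: only reaches 26(W), 22(W), 21(W), 20(W), all W → L
The starting position 27 is L: whatever Rosa does, the opponent receives a W position.

Sam wins.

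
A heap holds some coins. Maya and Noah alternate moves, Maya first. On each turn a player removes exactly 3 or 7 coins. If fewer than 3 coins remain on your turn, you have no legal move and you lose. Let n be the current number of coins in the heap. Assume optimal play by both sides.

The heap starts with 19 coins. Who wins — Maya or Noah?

Maya wins.

Build the W/L table. Terminal = L. A non-terminal position is W if it has a move to some L; otherwise it is L.
n=0: no move → L
n=1: no move → L
n=2: no move → L
n=3: reaches L-position 0 → W
n=4: reaches L-position 1 → W
n=5: reaches L-position 2 → W
n=6: only reaches 3(W), which is W → L
n=7: reaches L-position 0 → W
n=8: reaches L-position 1 → W
n=9: reaches L-position 6 → W
n=10: only reaches 7(W), 3(W), all W → L
n=11: only reaches 8(W), 4(W), all W → L
n=12: only reaches 9(W), 5(W), all W → L
n=13: reaches L-position 10 → W
n=14: reaches L-position 11 → W
n=15: reaches L-position 12 → W
n=16: only reaches 13(W), 9(W), all W → L
n=17: reaches L-position 10 → W
n=18: reaches L-position 11 → W
n=19: reaches L-position 16 → W
From 19 Maya can remove 3, leaving 16, reaching an L position.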